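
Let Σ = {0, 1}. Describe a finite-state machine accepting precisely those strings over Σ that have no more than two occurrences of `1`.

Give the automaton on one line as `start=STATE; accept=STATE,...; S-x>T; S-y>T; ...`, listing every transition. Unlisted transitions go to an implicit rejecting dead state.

Count `1`s, saturating at 3: states S0 through S2 mean 0 through 2 `1`s seen; S3 means more than 2. Each `1` increments (capped at S3); other symbols loop. Accept from {S0, S1, S2}.
With 4 states:
        0   1  
>* S0   S0  S1 
 * S1   S1  S2 
 * S2   S2  S3 
   S3   S3  S3 
(> = start, * = accepting)

start=S0; accept=S0,S1,S2; S0-0>S0; S0-1>S1; S1-0>S1; S1-1>S2; S2-0>S2; S2-1>S3; S3-0>S3; S3-1>S3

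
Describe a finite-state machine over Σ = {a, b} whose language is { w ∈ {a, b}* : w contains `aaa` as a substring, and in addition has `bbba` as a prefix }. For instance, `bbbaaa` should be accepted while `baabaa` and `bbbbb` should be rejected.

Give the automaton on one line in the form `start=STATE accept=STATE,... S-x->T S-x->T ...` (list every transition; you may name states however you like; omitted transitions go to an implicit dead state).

start=q0 accept=q11 q0-a->q1 q0-b->q2 q1-a->q3 q1-b->q4 q2-a->q1 q2-b->q5 q3-a->q6 q3-b->q4 q4-a->q1 q4-b->q4 q5-a->q1 q5-b->q7 q6-a->q6 q6-b->q6 q7-a->q8 q7-b->q4 q8-a->q9 q8-b->q10 q9-a->q11 q9-b->q10 q10-a->q8 q10-b->q10 q11-a->q11 q11-b->q11

Handle the two conditions separately and then intersect. The first has 4 states tracking whether and how much of `aaa` has been seen; the second has 6 states tracking whether the input so far still matches the prefix `bbba`. A product state is a pair (one from each), accepting exactly when both do.
A 12-state machine:
          a    b  
>  q0     q1   q2 
   q1     q3   q4 
   q2     q1   q5 
   q3     q6   q4 
   q4     q1   q4 
   q5     q1   q7 
   q6     q6   q6 
   q7     q8   q4 
   q8     q9  q10 
   q9    q11  q10 
   q10    q8  q10 
 * q11   q11  q11 
(> = start, * = accepting)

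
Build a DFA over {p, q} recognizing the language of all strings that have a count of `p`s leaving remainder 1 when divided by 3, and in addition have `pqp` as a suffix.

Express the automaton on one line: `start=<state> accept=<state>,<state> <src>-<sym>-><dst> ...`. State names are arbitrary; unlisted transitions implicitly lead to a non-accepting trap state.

start=s0 accept=s11 s0-p->s1 s0-q->s0 s1-p->s2 s1-q->s3 s2-p->s4 s2-q->s5 s3-p->s6 s3-q->s7 s4-p->s1 s4-q->s8 s5-p->s9 s5-q->s10 s6-p->s4 s6-q->s5 s7-p->s2 s7-q->s7 s8-p->s11 s8-q->s0 s9-p->s1 s9-q->s8 s10-p->s4 s10-q->s10 s11-p->s2 s11-q->s3

Handle the two conditions separately and then intersect. One (3 states) tracks the count of `p`s modulo 3; the other (4 states) tracks how much of the suffix `pqp` has currently been matched. Each combined state is a pair, one component from each; accept when both components accept.
With 12 states:
          p    q  
>  s0     s1   s0 
   s1     s2   s3 
   s2     s4   s5 
   s3     s6   s7 
   s4     s1   s8 
   s5     s9  s10 
   s6     s4   s5 
   s7     s2   s7 
   s8    s11   s0 
   s9     s1   s8 
   s10    s4  s10 
 * s11    s2   s3 
(> = start, * = accepting)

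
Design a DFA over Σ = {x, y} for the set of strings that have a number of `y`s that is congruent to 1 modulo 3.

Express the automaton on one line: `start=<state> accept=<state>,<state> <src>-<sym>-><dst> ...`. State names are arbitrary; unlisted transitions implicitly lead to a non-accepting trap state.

The only thing that matters is how many `y`s have appeared, reduced mod 3. Use one state per residue: q0 for 0, …, q2 for 2. Reading `y` moves to the next residue; anything else stays put. q1 is accepting.
With 3 states:
        x   y  
>  q0   q0  q1 
 * q1   q1  q2 
   q2   q2  q0 
(> = start, * = accepting)

start=q0 accept=q1 q0-x->q0 q0-y->q1 q1-x->q1 q1-y->q2 q2-x->q2 q2-y->q0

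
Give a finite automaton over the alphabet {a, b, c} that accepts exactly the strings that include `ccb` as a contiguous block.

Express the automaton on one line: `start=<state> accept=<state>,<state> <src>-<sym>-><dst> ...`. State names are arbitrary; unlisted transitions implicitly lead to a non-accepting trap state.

States S0..S2 record the length of the longest prefix of `ccb` that matches the current input suffix. Reaching S3 means `ccb` has been seen, and we stay there forever. Accept from S3.
4 states suffice.
        a   b   c  
>  S0   S0  S0  S1 
   S1   S0  S0  S2 
   S2   S0  S3  S2 
 * S3   S3  S3  S3 
(> = start, * = accepting)

start=S0 accept=S3 S0-a->S0 S0-b->S0 S0-c->S1 S1-a->S0 S1-b->S0 S1-c->S2 S2-a->S0 S2-b->S3 S2-c->S2 S3-a->S3 S3-b->S3 S3-c->S3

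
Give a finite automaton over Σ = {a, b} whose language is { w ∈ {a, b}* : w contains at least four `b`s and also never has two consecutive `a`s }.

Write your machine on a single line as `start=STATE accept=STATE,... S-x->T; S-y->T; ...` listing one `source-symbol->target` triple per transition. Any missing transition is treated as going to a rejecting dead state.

Build one automaton per condition and run them in lockstep. One (6 states) tracks the count of `b`s, saturating at 5; the other (3 states) tracks partial matches of the forbidden pattern `aa`. Each combined state is a pair, one component from each; accept when both components accept.
An 18-state machine:
          a    b  
>  q0     q1   q2 
   q1     q3   q2 
   q2     q4   q5 
   q3     q3   q6 
   q4     q6   q5 
   q5     q7   q8 
   q6     q6   q9 
   q7     q9   q8 
   q8    q10  q11 
   q9     q9  q12 
   q10   q12  q11 
 * q11   q13  q14 
   q12   q12  q15 
 * q13   q15  q14 
 * q14   q16  q14 
   q15   q15  q17 
 * q16   q17  q14 
   q17   q17  q17 
(> = start, * = accepting)

start=q0; accept=q11,q13,q14,q16; q0-a->q1; q0-b->q2; q1-a->q3; q1-b->q2; q2-a->q4; q2-b->q5; q3-a->q3; q3-b->q6; q4-a->q6; q4-b->q5; q5-a->q7; q5-b->q8; q6-a->q6; q6-b->q9; q7-a->q9; q7-b->q8; q8-a->q10; q8-b->q11; q9-a->q9; q9-b->q12; q10-a->q12; q10-b->q11; q11-a->q13; q11-b->q14; q12-a->q12; q12-b->q15; q13-a->q15; q13-b->q14; q14-a->q16; q14-b->q14; q15-a->q15; q15-b->q17; q16-a->q17; q16-b->q14; q17-a->q17; q17-b->q17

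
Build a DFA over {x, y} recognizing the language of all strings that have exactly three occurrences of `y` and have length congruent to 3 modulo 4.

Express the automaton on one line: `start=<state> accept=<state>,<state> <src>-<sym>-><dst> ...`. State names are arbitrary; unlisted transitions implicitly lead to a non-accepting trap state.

Run two small machines in parallel and take their product. The first has 5 states tracking the count of `y`s, saturating at 4; the second has 4 states tracking the input length modulo 4. A product state is a pair (one from each), accepting exactly when both do. After merging equivalent states the machine shrinks.
A 17-state machine:
          x    y  
>  q0     q1   q2 
   q1     q3   q4 
   q2     q4   q5 
   q3     q6   q7 
   q4     q7   q8 
   q5     q8   q9 
   q6     q0  q10 
   q7    q10  q11 
   q8    q11  q12 
 * q9    q12  q13 
   q10    q2  q14 
   q11   q14  q15 
   q12   q15  q13 
   q13   q13  q13 
   q14    q5  q16 
   q15   q16  q13 
   q16    q9  q13 
(> = start, * = accepting)

start=q0 accept=q9 q0-x->q1 q0-y->q2 q1-x->q3 q1-y->q4 q2-x->q4 q2-y->q5 q3-x->q6 q3-y->q7 q4-x->q7 q4-y->q8 q5-x->q8 q5-y->q9 q6-x->q0 q6-y->q10 q7-x->q10 q7-y->q11 q8-x->q11 q8-y->q12 q9-x->q12 q9-y->q13 q10-x->q2 q10-y->q14 q11-x->q14 q11-y->q15 q12-x->q15 q12-y->q13 q13-x->q13 q13-y->q13 q14-x->q5 q14-y->q16 q15-x->q16 q15-y->q13 q16-x->q9 q16-y->q13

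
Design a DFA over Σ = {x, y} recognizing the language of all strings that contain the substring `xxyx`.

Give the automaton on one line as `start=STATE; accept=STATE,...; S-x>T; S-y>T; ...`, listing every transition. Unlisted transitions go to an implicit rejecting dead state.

States s0..s3 record the length of the longest prefix of `xxyx` that matches the current input suffix. Reaching s4 means `xxyx` has been seen, and we stay there forever. Accept from s4.
With 5 states:
        x   y  
>  s0   s1  s0 
   s1   s2  s0 
   s2   s2  s3 
   s3   s4  s0 
 * s4   s4  s4 
(> = start, * = accepting)

start=s0; accept=s4; s0-x>s1; s0-y>s0; s1-x>s2; s1-y>s0; s2-x>s2; s2-y>s3; s3-x>s4; s3-y>s0; s4-x>s4; s4-y>s4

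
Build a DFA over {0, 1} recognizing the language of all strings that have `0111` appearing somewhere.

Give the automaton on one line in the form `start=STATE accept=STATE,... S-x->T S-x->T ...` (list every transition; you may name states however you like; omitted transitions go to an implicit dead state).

start=A accept=E A-0->B A-1->A B-0->B B-1->C C-0->B C-1->D D-0->B D-1->E E-0->E E-1->E

Track how much of `0111` has been matched so far: state A is no progress, E is the absorbing accept state reached once `0111` has occurred. Intermediate states record partial matches; on a mismatch, fall back to the longest reusable overlap.
       0  1 
>  A   B  A 
   B   B  C 
   C   B  D 
   D   B  E 
 * E   E  E 
(> = start, * = accepting)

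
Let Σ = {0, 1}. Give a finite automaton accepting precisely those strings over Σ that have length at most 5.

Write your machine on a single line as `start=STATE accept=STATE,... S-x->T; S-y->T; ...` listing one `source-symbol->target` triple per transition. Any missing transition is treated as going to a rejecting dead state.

start=q0; accept=q0,q1,q2,q3,q4,q5; q0-0->q1; q0-1->q1; q1-0->q2; q1-1->q2; q2-0->q3; q2-1->q3; q3-0->q4; q3-1->q4; q4-0->q5; q4-1->q5; q5-0->q6; q5-1->q6; q6-0->q6; q6-1->q6

We only need to distinguish lengths 0, 1, …, 5, and '>5'. Chain q0 → q1 → q2 → q3 → q4 → q5 → q6 on every symbol, with q6 looping. Accepting states: {q0, q1, q2, q3, q4, q5}.
A 7-state machine:
        0   1  
>* q0   q1  q1 
 * q1   q2  q2 
 * q2   q3  q3 
 * q3   q4  q4 
 * q4   q5  q5 
 * q5   q6  q6 
   q6   q6  q6 
(> = start, * = accepting)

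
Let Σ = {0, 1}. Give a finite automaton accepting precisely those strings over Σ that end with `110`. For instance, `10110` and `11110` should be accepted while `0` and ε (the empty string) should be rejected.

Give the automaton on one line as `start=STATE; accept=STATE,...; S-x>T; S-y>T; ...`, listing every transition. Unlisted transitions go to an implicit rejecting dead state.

Remember how much of `110` the current input suffix matches. State s0 means no match yet; s1 means the last symbol is `1`; s2 means the last 2 symbols are `11`; s3 means the last 3 symbols are `110`. Only s3 accepts. On a mismatch, fall back to the longest proper suffix that is still a prefix of `110`.
        0   1  
>  s0   s0  s1 
   s1   s0  s2 
   s2   s3  s2 
 * s3   s0  s1 
(> = start, * = accepting)

start=s0; accept=s3; s0-0>s0; s0-1>s1; s1-0>s0; s1-1>s2; s2-0>s3; s2-1>s2; s3-0>s0; s3-1>s1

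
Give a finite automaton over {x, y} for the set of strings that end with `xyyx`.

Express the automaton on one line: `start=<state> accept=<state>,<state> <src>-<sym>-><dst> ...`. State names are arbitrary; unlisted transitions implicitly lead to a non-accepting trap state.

start=q0 accept=q4 q0-x->q1 q0-y->q0 q1-x->q1 q1-y->q2 q2-x->q1 q2-y->q3 q3-x->q4 q3-y->q0 q4-x->q1 q4-y->q2

Remember how much of `xyyx` the current input suffix matches. State q0 means no match yet; q1 means the last symbol is `x`; q2 means the last 2 symbols are `xy`; q3 means the last 3 symbols are `xyy`; q4 means the last 4 symbols are `xyyx`. Only q4 accepts. On a mismatch, fall back to the longest proper suffix that is still a prefix of `xyyx`.
A 5-state machine:
        x   y  
>  q0   q1  q0 
   q1   q1  q2 
   q2   q1  q3 
   q3   q4  q0 
 * q4   q1  q2 
(> = start, * = accepting)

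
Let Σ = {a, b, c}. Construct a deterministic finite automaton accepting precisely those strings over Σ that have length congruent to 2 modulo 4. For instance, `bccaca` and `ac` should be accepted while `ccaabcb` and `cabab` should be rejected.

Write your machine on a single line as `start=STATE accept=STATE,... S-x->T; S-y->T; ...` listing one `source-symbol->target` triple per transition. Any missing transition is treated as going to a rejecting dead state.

start=q0; accept=q2; q0-a->q1; q0-b->q1; q0-c->q1; q1-a->q2; q1-b->q2; q1-c->q2; q2-a->q3; q2-b->q3; q2-c->q3; q3-a->q0; q3-b->q0; q3-c->q0

Count input length modulo 4: every symbol advances one step around the cycle q0 → q1 → q2 → q3 → q0. Accept at q2.
4 states suffice.
        a   b   c  
>  q0   q1  q1  q1 
   q1   q2  q2  q2 
 * q2   q3  q3  q3 
   q3   q0  q0  q0 
(> = start, * = accepting)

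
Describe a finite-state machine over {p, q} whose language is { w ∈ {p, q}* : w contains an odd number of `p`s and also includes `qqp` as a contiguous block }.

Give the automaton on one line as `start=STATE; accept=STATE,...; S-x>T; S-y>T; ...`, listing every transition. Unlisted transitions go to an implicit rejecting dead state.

Handle the two conditions separately and then intersect. One (2 states) tracks the count of `p`s modulo 2; the other (4 states) tracks whether and how much of `qqp` has been seen. Each combined state is a pair, one component from each; accept when both components accept.
8 states suffice.
        p   q  
>  S0   S1  S2 
   S1   S0  S3 
   S2   S1  S4 
   S3   S0  S5 
   S4   S6  S4 
   S5   S7  S5 
 * S6   S7  S6 
   S7   S6  S7 
(> = start, * = accepting)

start=S0; accept=S6; S0-p>S1; S0-q>S2; S1-p>S0; S1-q>S3; S2-p>S1; S2-q>S4; S3-p>S0; S3-q>S5; S4-p>S6; S4-q>S4; S5-p>S7; S5-q>S5; S6-p>S7; S6-q>S6; S7-p>S6; S7-q>S7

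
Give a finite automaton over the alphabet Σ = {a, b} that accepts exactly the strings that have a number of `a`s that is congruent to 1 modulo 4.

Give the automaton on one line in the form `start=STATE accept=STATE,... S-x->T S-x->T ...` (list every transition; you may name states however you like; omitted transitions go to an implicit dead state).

The only thing that matters is how many `a`s have appeared, reduced mod 4. Use one state per residue: q0 for 0, …, q3 for 3. Reading `a` moves to the next residue; anything else stays put. q1 is accepting.
A 4-state machine:
        a   b  
>  q0   q1  q0 
 * q1   q2  q1 
   q2   q3  q2 
   q3   q0  q3 
(> = start, * = accepting)

start=q0 accept=q1 q0-a->q1 q0-b->q0 q1-a->q2 q1-b->q1 q2-a->q3 q2-b->q2 q3-a->q0 q3-b->q3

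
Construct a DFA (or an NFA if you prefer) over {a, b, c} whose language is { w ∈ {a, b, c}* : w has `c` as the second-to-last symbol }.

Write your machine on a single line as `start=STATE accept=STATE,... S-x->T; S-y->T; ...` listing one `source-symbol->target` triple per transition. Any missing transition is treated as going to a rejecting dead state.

start=q0; accept=q10,q11,q12; q0-a->q1; q0-b->q2; q0-c->q3; q1-a->q4; q1-b->q5; q1-c->q6; q2-a->q7; q2-b->q8; q2-c->q9; q3-a->q10; q3-b->q11; q3-c->q12; q4-a->q4; q4-b->q5; q4-c->q6; q5-a->q7; q5-b->q8; q5-c->q9; q6-a->q10; q6-b->q11; q6-c->q12; q7-a->q4; q7-b->q5; q7-c->q6; q8-a->q7; q8-b->q8; q8-c->q9; q9-a->q10; q9-b->q11; q9-c->q12; q10-a->q4; q10-b->q5; q10-c->q6; q11-a->q7; q11-b->q8; q11-c->q9; q12-a->q10; q12-b->q11; q12-c->q12

A DFA must remember the last 2 symbols (since which symbol is second-to-last isn't known until the input ends). Use one state per possible window of the last ≤2 symbols; accept from those whose window starts with `c`.
          a    b    c  
>  q0     q1   q2   q3 
   q1     q4   q5   q6 
   q2     q7   q8   q9 
   q3    q10  q11  q12 
   q4     q4   q5   q6 
   q5     q7   q8   q9 
   q6    q10  q11  q12 
   q7     q4   q5   q6 
   q8     q7   q8   q9 
   q9    q10  q11  q12 
 * q10    q4   q5   q6 
 * q11    q7   q8   q9 
 * q12   q10  q11  q12 
(> = start, * = accepting)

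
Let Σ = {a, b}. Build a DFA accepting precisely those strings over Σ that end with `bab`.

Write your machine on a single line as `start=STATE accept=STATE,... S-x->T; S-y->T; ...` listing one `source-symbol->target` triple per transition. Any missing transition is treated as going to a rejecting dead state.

start=S0; accept=S3; S0-a->S0; S0-b->S1; S1-a->S2; S1-b->S1; S2-a->S0; S2-b->S3; S3-a->S2; S3-b->S1

Remember how much of `bab` the current input suffix matches. State S0 means no match yet; S1 means the last symbol is `b`; S2 means the last 2 symbols are `ba`; S3 means the last 3 symbols are `bab`. Only S3 accepts. On a mismatch, fall back to the longest proper suffix that is still a prefix of `bab`.
4 states suffice.
        a   b  
>  S0   S0  S1 
   S1   S2  S1 
   S2   S0  S3 
 * S3   S2  S1 
(> = start, * = accepting)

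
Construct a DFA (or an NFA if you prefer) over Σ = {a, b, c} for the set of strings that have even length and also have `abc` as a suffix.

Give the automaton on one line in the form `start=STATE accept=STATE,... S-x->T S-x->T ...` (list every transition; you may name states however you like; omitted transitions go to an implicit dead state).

Handle the two conditions separately and then intersect. The first has 2 states tracking the input length modulo 2; the second has 4 states tracking how much of the suffix `abc` has currently been matched. A product state is a pair (one from each), accepting exactly when both do. Equivalent product states are then merged.
5 states suffice.
        a   b   c  
>  S0   S1  S1  S1 
   S1   S2  S0  S0 
   S2   S1  S3  S1 
   S3   S2  S0  S4 
 * S4   S1  S1  S1 
(> = start, * = accepting)

start=S0 accept=S4 S0-a->S1 S0-b->S1 S0-c->S1 S1-a->S2 S1-b->S0 S1-c->S0 S2-a->S1 S2-b->S3 S2-c->S1 S3-a->S2 S3-b->S0 S3-c->S4 S4-a->S1 S4-b->S1 S4-c->S1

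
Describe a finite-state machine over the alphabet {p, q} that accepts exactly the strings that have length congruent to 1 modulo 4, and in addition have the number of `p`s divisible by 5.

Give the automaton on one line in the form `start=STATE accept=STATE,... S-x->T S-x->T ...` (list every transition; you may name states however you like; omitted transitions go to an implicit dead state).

start=s0 accept=s2 s0-p->s1 s0-q->s2 s1-p->s3 s1-q->s4 s2-p->s4 s2-q->s5 s3-p->s6 s3-q->s7 s4-p->s7 s4-q->s8 s5-p->s8 s5-q->s9 s6-p->s10 s6-q->s11 s7-p->s11 s7-q->s12 s8-p->s12 s8-q->s13 s9-p->s13 s9-q->s0 s10-p->s2 s10-q->s14 s11-p->s14 s11-q->s15 s12-p->s15 s12-q->s16 s13-p->s16 s13-q->s1 s14-p->s5 s14-q->s17 s15-p->s17 s15-q->s18 s16-p->s18 s16-q->s3 s17-p->s9 s17-q->s19 s18-p->s19 s18-q->s6 s19-p->s0 s19-q->s10

Build one automaton per condition and run them in lockstep. One (4 states) tracks the input length modulo 4; the other (5 states) tracks the count of `p`s modulo 5. Each combined state is a pair, one component from each; accept when both components accept.
20 states suffice.
          p    q  
>  s0     s1   s2 
   s1     s3   s4 
 * s2     s4   s5 
   s3     s6   s7 
   s4     s7   s8 
   s5     s8   s9 
   s6    s10  s11 
   s7    s11  s12 
   s8    s12  s13 
   s9    s13   s0 
   s10    s2  s14 
   s11   s14  s15 
   s12   s15  s16 
   s13   s16   s1 
   s14    s5  s17 
   s15   s17  s18 
   s16   s18   s3 
   s17    s9  s19 
   s18   s19   s6 
   s19    s0  s10 
(> = start, * = accepting)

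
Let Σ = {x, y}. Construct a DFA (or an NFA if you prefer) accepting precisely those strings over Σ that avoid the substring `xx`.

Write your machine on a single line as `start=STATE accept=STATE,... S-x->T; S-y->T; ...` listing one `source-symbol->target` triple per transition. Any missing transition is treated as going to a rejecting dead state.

start=q0; accept=q0,q1; q0-x->q1; q0-y->q0; q1-x->q2; q1-y->q0; q2-x->q2; q2-y->q2

Track partial matches of the forbidden pattern `xx`. State q2 is a dead state reached once `xx` has occurred; every other state accepts. q0 means no part of `xx` is currently matched.
        x   y  
>* q0   q1  q0 
 * q1   q2  q0 
   q2   q2  q2 
(> = start, * = accepting)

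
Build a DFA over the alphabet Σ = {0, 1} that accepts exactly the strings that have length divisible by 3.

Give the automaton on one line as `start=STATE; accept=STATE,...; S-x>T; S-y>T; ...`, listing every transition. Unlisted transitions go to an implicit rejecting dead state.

start=S0; accept=S0; S0-0>S1; S0-1>S1; S1-0>S2; S1-1>S2; S2-0>S0; S2-1>S0

Count input length modulo 3: every symbol advances one step around the cycle S0 → S1 → S2 → S0. Accept at S0.
        0   1  
>* S0   S1  S1 
   S1   S2  S2 
   S2   S0  S0 
(> = start, * = accepting)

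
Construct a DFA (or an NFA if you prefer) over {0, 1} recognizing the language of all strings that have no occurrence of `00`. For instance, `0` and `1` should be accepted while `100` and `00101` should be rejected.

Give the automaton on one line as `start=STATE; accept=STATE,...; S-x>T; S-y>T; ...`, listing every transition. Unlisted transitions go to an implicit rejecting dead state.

start=S0; accept=S0,S1; S0-0>S1; S0-1>S0; S1-0>S2; S1-1>S0; S2-0>S2; S2-1>S2

This is the complement of 'contains `00`'. Use the same substring-matching states — S0 through S2 holding how much of `00` has just been matched — but flip the accepting set: everything except the trap S2 accepts.
        0   1  
>* S0   S1  S0 
 * S1   S2  S0 
   S2   S2  S2 
(> = start, * = accepting)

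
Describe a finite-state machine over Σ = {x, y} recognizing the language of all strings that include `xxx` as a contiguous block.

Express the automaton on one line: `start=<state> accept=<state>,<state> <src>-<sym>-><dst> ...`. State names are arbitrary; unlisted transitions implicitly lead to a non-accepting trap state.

States s0..s2 record the length of the longest prefix of `xxx` that matches the current input suffix. Reaching s3 means `xxx` has been seen, and we stay there forever. Accept from s3.
4 states suffice.
        x   y  
>  s0   s1  s0 
   s1   s2  s0 
   s2   s3  s0 
 * s3   s3  s3 
(> = start, * = accepting)

start=s0 accept=s3 s0-x->s1 s0-y->s0 s1-x->s2 s1-y->s0 s2-x->s3 s2-y->s0 s3-x->s3 s3-y->s3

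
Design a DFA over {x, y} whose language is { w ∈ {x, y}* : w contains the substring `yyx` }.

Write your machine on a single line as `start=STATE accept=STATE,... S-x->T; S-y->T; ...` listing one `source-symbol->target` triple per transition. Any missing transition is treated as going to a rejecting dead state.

start=q0; accept=q3; q0-x->q0; q0-y->q1; q1-x->q0; q1-y->q2; q2-x->q3; q2-y->q2; q3-x->q3; q3-y->q3

Track how much of `yyx` has been matched so far: state q0 is no progress, q3 is the absorbing accept state reached once `yyx` has occurred. Intermediate states record partial matches; on a mismatch, fall back to the longest reusable overlap.
        x   y  
>  q0   q0  q1 
   q1   q0  q2 
   q2   q3  q2 
 * q3   q3  q3 
(> = start, * = accepting)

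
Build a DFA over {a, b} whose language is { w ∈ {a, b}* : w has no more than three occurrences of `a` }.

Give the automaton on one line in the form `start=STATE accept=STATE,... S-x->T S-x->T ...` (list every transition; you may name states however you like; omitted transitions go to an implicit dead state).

start=s0 accept=s0,s1,s2,s3 s0-a->s1 s0-b->s0 s1-a->s2 s1-b->s1 s2-a->s3 s2-b->s2 s3-a->s4 s3-b->s3 s4-a->s4 s4-b->s4

Count `a`s, saturating at 4: states s0 through s3 mean 0 through 3 `a`s seen; s4 means more than 3. Each `a` increments (capped at s4); other symbols loop. Accept from {s0, s1, s2, s3}.
        a   b  
>* s0   s1  s0 
 * s1   s2  s1 
 * s2   s3  s2 
 * s3   s4  s3 
   s4   s4  s4 
(> = start, * = accepting)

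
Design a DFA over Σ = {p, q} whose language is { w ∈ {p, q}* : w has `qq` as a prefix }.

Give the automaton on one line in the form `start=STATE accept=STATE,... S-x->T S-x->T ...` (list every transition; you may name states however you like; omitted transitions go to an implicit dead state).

Check the first 2 symbols one by one: A through B record how many have matched `qq` so far; any wrong symbol goes to the dead state D. After all 2 match we enter the accepting sink C.
A 4-state machine:
       p  q 
>  A   D  B 
   B   D  C 
 * C   C  C 
   D   D  D 
(> = start, * = accepting)

start=A accept=C A-p->D A-q->B B-p->D B-q->C C-p->C C-q->C D-p->D D-q->D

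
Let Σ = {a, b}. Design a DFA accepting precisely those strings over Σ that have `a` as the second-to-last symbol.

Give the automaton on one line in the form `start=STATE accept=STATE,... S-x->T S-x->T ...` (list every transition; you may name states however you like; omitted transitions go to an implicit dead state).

start=q0 accept=q3,q4 q0-a->q1 q0-b->q2 q1-a->q3 q1-b->q4 q2-a->q5 q2-b->q6 q3-a->q3 q3-b->q4 q4-a->q5 q4-b->q6 q5-a->q3 q5-b->q4 q6-a->q5 q6-b->q6

Because acceptance depends on a position counted from the end, the machine has to buffer the most recent 2 symbols. Make each state the string of the last up-to-2 symbols read; on input `x` shift the window left and append `x`. Accept when the buffered window has length 2 and begins with `a`.
With 7 states:
        a   b  
>  q0   q1  q2 
   q1   q3  q4 
   q2   q5  q6 
 * q3   q3  q4 
 * q4   q5  q6 
   q5   q3  q4 
   q6   q5  q6 
(> = start, * = accepting)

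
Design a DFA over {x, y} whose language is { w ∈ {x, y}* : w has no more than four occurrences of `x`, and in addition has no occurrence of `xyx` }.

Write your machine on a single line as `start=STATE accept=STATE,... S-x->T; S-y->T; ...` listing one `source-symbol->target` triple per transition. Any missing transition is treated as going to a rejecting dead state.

start=q0; accept=q0,q1,q2,q3,q4,q5,q7,q8,q9,q11,q13,q15,q18; q0-x->q1; q0-y->q0; q1-x->q2; q1-y->q3; q2-x->q4; q2-y->q5; q3-x->q6; q3-y->q7; q4-x->q8; q4-y->q9; q5-x->q10; q5-y->q11; q6-x->q10; q6-y->q6; q7-x->q2; q7-y->q7; q8-x->q12; q8-y->q13; q9-x->q14; q9-y->q15; q10-x->q14; q10-y->q10; q11-x->q4; q11-y->q11; q12-x->q12; q12-y->q16; q13-x->q17; q13-y->q18; q14-x->q17; q14-y->q14; q15-x->q8; q15-y->q15; q16-x->q17; q16-y->q19; q17-x->q17; q17-y->q17; q18-x->q12; q18-y->q18; q19-x->q12; q19-y->q19

Handle the two conditions separately and then intersect. One (6 states) tracks the count of `x`s, saturating at 5; the other (4 states) tracks partial matches of the forbidden pattern `xyx`. Each combined state is a pair, one component from each; accept when both components accept.
With 20 states:
          x    y  
>* q0     q1   q0 
 * q1     q2   q3 
 * q2     q4   q5 
 * q3     q6   q7 
 * q4     q8   q9 
 * q5    q10  q11 
   q6    q10   q6 
 * q7     q2   q7 
 * q8    q12  q13 
 * q9    q14  q15 
   q10   q14  q10 
 * q11    q4  q11 
   q12   q12  q16 
 * q13   q17  q18 
   q14   q17  q14 
 * q15    q8  q15 
   q16   q17  q19 
   q17   q17  q17 
 * q18   q12  q18 
   q19   q12  q19 
(> = start, * = accepting)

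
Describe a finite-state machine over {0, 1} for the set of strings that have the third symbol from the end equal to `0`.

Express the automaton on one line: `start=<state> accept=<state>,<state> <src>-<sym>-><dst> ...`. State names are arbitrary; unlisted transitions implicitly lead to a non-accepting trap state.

Because acceptance depends on a position counted from the end, the machine has to buffer the most recent 3 symbols. Make each state the string of the last up-to-3 symbols read; on input `x` shift the window left and append `x`. Accept when the buffered window has length 3 and begins with `0`.
          0    1  
>  q0     q1   q2 
   q1     q3   q4 
   q2     q5   q6 
   q3     q7   q8 
   q4     q9  q10 
   q5    q11  q12 
   q6    q13  q14 
 * q7     q7   q8 
 * q8     q9  q10 
 * q9    q11  q12 
 * q10   q13  q14 
   q11    q7   q8 
   q12    q9  q10 
   q13   q11  q12 
   q14   q13  q14 
(> = start, * = accepting)

start=q0 accept=q7,q8,q9,q10 q0-0->q1 q0-1->q2 q1-0->q3 q1-1->q4 q2-0->q5 q2-1->q6 q3-0->q7 q3-1->q8 q4-0->q9 q4-1->q10 q5-0->q11 q5-1->q12 q6-0->q13 q6-1->q14 q7-0->q7 q7-1->q8 q8-0->q9 q8-1->q10 q9-0->q11 q9-1->q12 q10-0->q13 q10-1->q14 q11-0->q7 q11-1->q8 q12-0->q9 q12-1->q10 q13-0->q11 q13-1->q12 q14-0->q13 q14-1->q14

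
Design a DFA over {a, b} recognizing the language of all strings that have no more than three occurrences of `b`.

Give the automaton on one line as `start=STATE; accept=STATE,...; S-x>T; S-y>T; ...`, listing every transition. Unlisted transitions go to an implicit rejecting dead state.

Only the number of `b`s matters, and only up to 4. Make a chain s0 → s1 → s2 → s3 → s4 advanced by each `b` (with s4 absorbing); every other symbol self-loops. The accepting set is {s0, s1, s2, s3}.
With 5 states:
        a   b  
>* s0   s0  s1 
 * s1   s1  s2 
 * s2   s2  s3 
 * s3   s3  s4 
   s4   s4  s4 
(> = start, * = accepting)

start=s0; accept=s0,s1,s2,s3; s0-a>s0; s0-b>s1; s1-a>s1; s1-b>s2; s2-a>s2; s2-b>s3; s3-a>s3; s3-b>s4; s4-a>s4; s4-b>s4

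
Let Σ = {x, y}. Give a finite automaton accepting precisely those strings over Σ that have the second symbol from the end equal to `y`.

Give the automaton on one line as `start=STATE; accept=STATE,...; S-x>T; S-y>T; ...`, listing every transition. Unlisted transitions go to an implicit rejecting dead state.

Because acceptance depends on a position counted from the end, the machine has to buffer the most recent 2 symbols. Make each state the string of the last up-to-2 symbols read; on input `x` shift the window left and append `x`. Accept when the buffered window has length 2 and begins with `y`.
With 7 states:
        x   y  
>  q0   q1  q2 
   q1   q3  q4 
   q2   q5  q6 
   q3   q3  q4 
   q4   q5  q6 
 * q5   q3  q4 
 * q6   q5  q6 
(> = start, * = accepting)

start=q0; accept=q5,q6; q0-x>q1; q0-y>q2; q1-x>q3; q1-y>q4; q2-x>q5; q2-y>q6; q3-x>q3; q3-y>q4; q4-x>q5; q4-y>q6; q5-x>q3; q5-y>q4; q6-x>q5; q6-y>q6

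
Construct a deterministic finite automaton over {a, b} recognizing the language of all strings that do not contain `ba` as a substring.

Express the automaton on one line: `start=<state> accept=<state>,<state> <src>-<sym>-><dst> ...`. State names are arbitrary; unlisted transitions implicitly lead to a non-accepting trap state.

start=S0 accept=S0,S1 S0-a->S0 S0-b->S1 S1-a->S2 S1-b->S1 S2-a->S2 S2-b->S2

This is the complement of 'contains `ba`'. Use the same substring-matching states — S0 through S2 holding how much of `ba` has just been matched — but flip the accepting set: everything except the trap S2 accepts.
A 3-state machine:
        a   b  
>* S0   S0  S1 
 * S1   S2  S1 
   S2   S2  S2 
(> = start, * = accepting)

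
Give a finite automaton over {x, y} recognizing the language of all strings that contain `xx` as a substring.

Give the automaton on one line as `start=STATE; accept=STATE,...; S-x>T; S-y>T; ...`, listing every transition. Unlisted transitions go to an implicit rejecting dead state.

start=s0; accept=s2; s0-x>s1; s0-y>s0; s1-x>s2; s1-y>s0; s2-x>s2; s2-y>s2

Track how much of `xx` has been matched so far: state s0 is no progress, s2 is the absorbing accept state reached once `xx` has occurred. Intermediate states record partial matches; on a mismatch, fall back to the longest reusable overlap.
        x   y  
>  s0   s1  s0 
   s1   s2  s0 
 * s2   s2  s2 
(> = start, * = accepting)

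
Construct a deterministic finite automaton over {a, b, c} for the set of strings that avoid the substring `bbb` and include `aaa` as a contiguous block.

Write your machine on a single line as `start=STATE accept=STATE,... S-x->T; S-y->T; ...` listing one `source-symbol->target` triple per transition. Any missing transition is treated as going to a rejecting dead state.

Handle the two conditions separately and then intersect. One (4 states) tracks partial matches of the forbidden pattern `bbb`; the other (4 states) tracks whether and how much of `aaa` has been seen. Each combined state is a pair, one component from each; accept when both components accept.
          a    b    c  
>  s0     s1   s2   s0 
   s1     s3   s2   s0 
   s2     s1   s4   s0 
   s3     s5   s2   s0 
   s4     s1   s6   s0 
 * s5     s5   s7   s5 
   s6     s8   s6   s6 
 * s7     s5   s9   s5 
   s8    s10   s6   s6 
 * s9     s5  s11   s5 
   s10   s11   s6   s6 
   s11   s11  s11  s11 
(> = start, * = accepting)

start=s0; accept=s5,s7,s9; s0-a->s1; s0-b->s2; s0-c->s0; s1-a->s3; s1-b->s2; s1-c->s0; s2-a->s1; s2-b->s4; s2-c->s0; s3-a->s5; s3-b->s2; s3-c->s0; s4-a->s1; s4-b->s6; s4-c->s0; s5-a->s5; s5-b->s7; s5-c->s5; s6-a->s8; s6-b->s6; s6-c->s6; s7-a->s5; s7-b->s9; s7-c->s5; s8-a->s10; s8-b->s6; s8-c->s6; s9-a->s5; s9-b->s11; s9-c->s5; s10-a->s11; s10-b->s6; s10-c->s6; s11-a->s11; s11-b->s11; s11-c->s11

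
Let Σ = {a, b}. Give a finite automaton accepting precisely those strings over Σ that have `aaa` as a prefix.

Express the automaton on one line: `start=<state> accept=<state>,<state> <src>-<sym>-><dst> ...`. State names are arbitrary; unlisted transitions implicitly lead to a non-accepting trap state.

Walk along `aaa` while the input agrees: from S0 take `a` to S1, and so on. Any deviation drops to the rejecting sink S4. Once S3 is reached the prefix is confirmed and every continuation is accepted.
        a   b  
>  S0   S1  S4 
   S1   S2  S4 
   S2   S3  S4 
 * S3   S3  S3 
   S4   S4  S4 
(> = start, * = accepting)

start=S0 accept=S3 S0-a->S1 S0-b->S4 S1-a->S2 S1-b->S4 S2-a->S3 S2-b->S4 S3-a->S3 S3-b->S3 S4-a->S4 S4-b->S4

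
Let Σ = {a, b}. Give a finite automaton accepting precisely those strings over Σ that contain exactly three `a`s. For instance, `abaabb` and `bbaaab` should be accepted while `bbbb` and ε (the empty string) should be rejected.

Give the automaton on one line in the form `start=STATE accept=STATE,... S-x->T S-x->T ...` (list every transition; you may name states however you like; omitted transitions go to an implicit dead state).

Only the number of `a`s matters, and only up to 4. Make a chain s0 → s1 → s2 → s3 → s4 advanced by each `a` (with s4 absorbing); every other symbol self-loops. The accepting set is {s3}.
5 states suffice.
        a   b  
>  s0   s1  s0 
   s1   s2  s1 
   s2   s3  s2 
 * s3   s4  s3 
   s4   s4  s4 
(> = start, * = accepting)

start=s0 accept=s3 s0-a->s1 s0-b->s0 s1-a->s2 s1-b->s1 s2-a->s3 s2-b->s2 s3-a->s4 s3-b->s3 s4-a->s4 s4-b->s4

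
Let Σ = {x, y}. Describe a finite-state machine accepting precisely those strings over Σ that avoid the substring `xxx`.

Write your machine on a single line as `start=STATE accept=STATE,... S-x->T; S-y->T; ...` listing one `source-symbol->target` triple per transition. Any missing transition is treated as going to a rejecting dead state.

start=q0; accept=q0,q1,q2; q0-x->q1; q0-y->q0; q1-x->q2; q1-y->q0; q2-x->q3; q2-y->q0; q3-x->q3; q3-y->q3

This is the complement of 'contains `xxx`'. Use the same substring-matching states — q0 through q3 holding how much of `xxx` has just been matched — but flip the accepting set: everything except the trap q3 accepts.
        x   y  
>* q0   q1  q0 
 * q1   q2  q0 
 * q2   q3  q0 
   q3   q3  q3 
(> = start, * = accepting)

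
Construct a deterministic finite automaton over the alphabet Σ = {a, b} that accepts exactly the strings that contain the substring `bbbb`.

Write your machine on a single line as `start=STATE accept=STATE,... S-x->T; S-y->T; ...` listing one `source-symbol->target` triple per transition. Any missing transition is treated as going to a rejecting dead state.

States q0..q3 record the length of the longest prefix of `bbbb` that matches the current input suffix. Reaching q4 means `bbbb` has been seen, and we stay there forever. Accept from q4.
5 states suffice.
        a   b  
>  q0   q0  q1 
   q1   q0  q2 
   q2   q0  q3 
   q3   q0  q4 
 * q4   q4  q4 
(> = start, * = accepting)

start=q0; accept=q4; q0-a->q0; q0-b->q1; q1-a->q0; q1-b->q2; q2-a->q0; q2-b->q3; q3-a->q0; q3-b->q4; q4-a->q4; q4-b->q4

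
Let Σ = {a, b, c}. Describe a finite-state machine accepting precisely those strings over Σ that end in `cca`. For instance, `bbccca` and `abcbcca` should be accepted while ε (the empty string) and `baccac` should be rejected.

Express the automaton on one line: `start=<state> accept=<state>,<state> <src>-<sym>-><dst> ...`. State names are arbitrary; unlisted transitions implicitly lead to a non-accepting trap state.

Remember how much of `cca` the current input suffix matches. State s0 means no match yet; s1 means the last symbol is `c`; s2 means the last 2 symbols are `cc`; s3 means the last 3 symbols are `cca`. Only s3 accepts. On a mismatch, fall back to the longest proper suffix that is still a prefix of `cca`.
        a   b   c  
>  s0   s0  s0  s1 
   s1   s0  s0  s2 
   s2   s3  s0  s2 
 * s3   s0  s0  s1 
(> = start, * = accepting)

start=s0 accept=s3 s0-a->s0 s0-b->s0 s0-c->s1 s1-a->s0 s1-b->s0 s1-c->s2 s2-a->s3 s2-b->s0 s2-c->s2 s3-a->s0 s3-b->s0 s3-c->s1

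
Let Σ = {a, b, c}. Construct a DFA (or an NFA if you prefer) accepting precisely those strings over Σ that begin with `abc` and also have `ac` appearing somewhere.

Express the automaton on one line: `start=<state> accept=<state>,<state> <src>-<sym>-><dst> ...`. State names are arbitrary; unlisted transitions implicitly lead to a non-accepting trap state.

start=q0 accept=q8 q0-a->q1 q0-b->q2 q0-c->q2 q1-a->q3 q1-b->q4 q1-c->q5 q2-a->q3 q2-b->q2 q2-c->q2 q3-a->q3 q3-b->q2 q3-c->q5 q4-a->q3 q4-b->q2 q4-c->q6 q5-a->q5 q5-b->q5 q5-c->q5 q6-a->q7 q6-b->q6 q6-c->q6 q7-a->q7 q7-b->q6 q7-c->q8 q8-a->q8 q8-b->q8 q8-c->q8

Handle the two conditions separately and then intersect. One (5 states) tracks whether the input so far still matches the prefix `abc`; the other (3 states) tracks whether and how much of `ac` has been seen. Each combined state is a pair, one component from each; accept when both components accept.
9 states suffice.
        a   b   c  
>  q0   q1  q2  q2 
   q1   q3  q4  q5 
   q2   q3  q2  q2 
   q3   q3  q2  q5 
   q4   q3  q2  q6 
   q5   q5  q5  q5 
   q6   q7  q6  q6 
   q7   q7  q6  q8 
 * q8   q8  q8  q8 
(> = start, * = accepting)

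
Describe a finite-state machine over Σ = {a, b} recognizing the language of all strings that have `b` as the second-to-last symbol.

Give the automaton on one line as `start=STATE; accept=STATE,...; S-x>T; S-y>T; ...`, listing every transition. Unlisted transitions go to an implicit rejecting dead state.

start=q0; accept=q5,q6; q0-a>q1; q0-b>q2; q1-a>q3; q1-b>q4; q2-a>q5; q2-b>q6; q3-a>q3; q3-b>q4; q4-a>q5; q4-b>q6; q5-a>q3; q5-b>q4; q6-a>q5; q6-b>q6

A DFA must remember the last 2 symbols (since which symbol is second-to-last isn't known until the input ends). Use one state per possible window of the last ≤2 symbols; accept from those whose window starts with `b`.
A 7-state machine:
        a   b  
>  q0   q1  q2 
   q1   q3  q4 
   q2   q5  q6 
   q3   q3  q4 
   q4   q5  q6 
 * q5   q3  q4 
 * q6   q5  q6 
(> = start, * = accepting)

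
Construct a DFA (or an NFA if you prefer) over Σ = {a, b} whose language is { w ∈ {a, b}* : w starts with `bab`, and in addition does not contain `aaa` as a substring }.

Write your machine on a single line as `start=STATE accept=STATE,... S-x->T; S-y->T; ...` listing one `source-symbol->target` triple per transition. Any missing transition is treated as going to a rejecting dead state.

Build one automaton per condition and run them in lockstep. The first has 5 states tracking whether the input so far still matches the prefix `bab`; the second has 4 states tracking partial matches of the forbidden pattern `aaa`. A product state is a pair (one from each), accepting exactly when both do. After merging equivalent states the machine shrinks.
7 states suffice.
        a   b  
>  q0   q1  q2 
   q1   q1  q1 
   q2   q3  q1 
   q3   q1  q4 
 * q4   q5  q4 
 * q5   q6  q4 
 * q6   q1  q4 
(> = start, * = accepting)

start=q0; accept=q4,q5,q6; q0-a->q1; q0-b->q2; q1-a->q1; q1-b->q1; q2-a->q3; q2-b->q1; q3-a->q1; q3-b->q4; q4-a->q5; q4-b->q4; q5-a->q6; q5-b->q4; q6-a->q1; q6-b->q4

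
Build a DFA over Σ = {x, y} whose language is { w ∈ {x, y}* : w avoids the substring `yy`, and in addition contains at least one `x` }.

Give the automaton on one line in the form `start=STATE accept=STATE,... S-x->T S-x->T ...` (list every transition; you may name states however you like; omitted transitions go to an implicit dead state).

Handle the two conditions separately and then intersect. The first has 3 states tracking partial matches of the forbidden pattern `yy`; the second has 3 states tracking the count of `x`s, saturating at 2. A product state is a pair (one from each), accepting exactly when both do. Equivalent product states are then merged.
A 5-state machine:
        x   y  
>  s0   s1  s2 
 * s1   s1  s3 
   s2   s1  s4 
 * s3   s1  s4 
   s4   s4  s4 
(> = start, * = accepting)

start=s0 accept=s1,s3 s0-x->s1 s0-y->s2 s1-x->s1 s1-y->s3 s2-x->s1 s2-y->s4 s3-x->s1 s3-y->s4 s4-x->s4 s4-y->s4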